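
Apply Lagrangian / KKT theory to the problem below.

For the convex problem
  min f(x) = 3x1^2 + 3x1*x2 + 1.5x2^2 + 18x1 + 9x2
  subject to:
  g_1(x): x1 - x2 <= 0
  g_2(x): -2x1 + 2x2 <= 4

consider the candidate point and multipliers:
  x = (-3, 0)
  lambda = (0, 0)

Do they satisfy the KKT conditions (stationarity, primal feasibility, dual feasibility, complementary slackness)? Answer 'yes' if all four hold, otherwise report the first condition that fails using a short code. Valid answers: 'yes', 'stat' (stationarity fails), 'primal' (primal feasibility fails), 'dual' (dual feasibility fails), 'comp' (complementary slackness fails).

Gradient of f: grad f(x) = Q x + c = (0, 0)
Constraint values g_i(x) = a_i^T x - b_i:
  g_1((-3, 0)) = -3
  g_2((-3, 0)) = 2
Stationarity residual: grad f(x) + sum_i lambda_i a_i = (0, 0)
  -> stationarity OK
Primal feasibility (all g_i <= 0): FAILS
Dual feasibility (all lambda_i >= 0): OK
Complementary slackness (lambda_i * g_i(x) = 0 for all i): OK

Verdict: the first failing condition is primal_feasibility -> primal.

primal


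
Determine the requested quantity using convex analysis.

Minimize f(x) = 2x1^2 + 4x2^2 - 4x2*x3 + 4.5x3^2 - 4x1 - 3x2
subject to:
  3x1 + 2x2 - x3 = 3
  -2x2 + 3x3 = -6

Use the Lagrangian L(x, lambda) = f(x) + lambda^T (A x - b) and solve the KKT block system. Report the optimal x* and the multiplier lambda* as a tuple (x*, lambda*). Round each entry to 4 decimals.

Form the Lagrangian:
  L(x, lambda) = (1/2) x^T Q x + c^T x + lambda^T (A x - b)
Stationarity (grad_x L = 0): Q x + c + A^T lambda = 0.
Primal feasibility: A x = b.

This gives the KKT block system:
  [ Q   A^T ] [ x     ]   [-c ]
  [ A    0  ] [ lambda ] = [ b ]

Solving the linear system:
  x*      = (-0.0132, 0.7798, -1.4801)
  lambda* = (1.351, 5.9305)
  f(x*)   = 14.6217

x* = (-0.0132, 0.7798, -1.4801), lambda* = (1.351, 5.9305)


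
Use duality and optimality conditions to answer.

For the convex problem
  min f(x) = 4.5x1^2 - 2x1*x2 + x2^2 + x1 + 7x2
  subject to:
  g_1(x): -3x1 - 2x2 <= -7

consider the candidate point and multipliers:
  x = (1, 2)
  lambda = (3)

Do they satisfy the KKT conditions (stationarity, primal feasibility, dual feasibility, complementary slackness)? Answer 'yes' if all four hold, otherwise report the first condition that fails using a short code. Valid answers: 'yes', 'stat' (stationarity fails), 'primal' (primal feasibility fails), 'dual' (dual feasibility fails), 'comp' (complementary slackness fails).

Gradient of f: grad f(x) = Q x + c = (6, 9)
Constraint values g_i(x) = a_i^T x - b_i:
  g_1((1, 2)) = 0
Stationarity residual: grad f(x) + sum_i lambda_i a_i = (-3, 3)
  -> stationarity FAILS
Primal feasibility (all g_i <= 0): OK
Dual feasibility (all lambda_i >= 0): OK
Complementary slackness (lambda_i * g_i(x) = 0 for all i): OK

Verdict: the first failing condition is stationarity -> stat.

stat


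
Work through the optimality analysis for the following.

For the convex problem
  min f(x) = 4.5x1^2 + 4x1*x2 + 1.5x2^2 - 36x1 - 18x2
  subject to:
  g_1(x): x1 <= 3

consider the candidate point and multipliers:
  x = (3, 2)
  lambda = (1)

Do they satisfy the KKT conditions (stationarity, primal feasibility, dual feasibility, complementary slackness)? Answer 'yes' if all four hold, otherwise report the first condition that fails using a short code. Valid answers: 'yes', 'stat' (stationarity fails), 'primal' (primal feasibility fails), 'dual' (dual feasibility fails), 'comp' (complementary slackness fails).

Gradient of f: grad f(x) = Q x + c = (-1, 0)
Constraint values g_i(x) = a_i^T x - b_i:
  g_1((3, 2)) = 0
Stationarity residual: grad f(x) + sum_i lambda_i a_i = (0, 0)
  -> stationarity OK
Primal feasibility (all g_i <= 0): OK
Dual feasibility (all lambda_i >= 0): OK
Complementary slackness (lambda_i * g_i(x) = 0 for all i): OK

Verdict: yes, KKT holds.

yes


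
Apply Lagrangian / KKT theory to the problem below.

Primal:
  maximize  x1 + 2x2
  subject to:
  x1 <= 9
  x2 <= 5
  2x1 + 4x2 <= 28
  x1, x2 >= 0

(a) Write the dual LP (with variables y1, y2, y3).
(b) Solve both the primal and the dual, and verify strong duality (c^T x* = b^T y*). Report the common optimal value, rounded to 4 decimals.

The standard primal-dual pair for 'max c^T x s.t. A x <= b, x >= 0' is:
  Dual:  min b^T y  s.t.  A^T y >= c,  y >= 0.

So the dual LP is:
  minimize  9y1 + 5y2 + 28y3
  subject to:
    y1 + 2y3 >= 1
    y2 + 4y3 >= 2
    y1, y2, y3 >= 0

Solving the primal: x* = (4, 5).
  primal value c^T x* = 14.
Solving the dual: y* = (0, 0, 0.5).
  dual value b^T y* = 14.
Strong duality: c^T x* = b^T y*. Confirmed.

14


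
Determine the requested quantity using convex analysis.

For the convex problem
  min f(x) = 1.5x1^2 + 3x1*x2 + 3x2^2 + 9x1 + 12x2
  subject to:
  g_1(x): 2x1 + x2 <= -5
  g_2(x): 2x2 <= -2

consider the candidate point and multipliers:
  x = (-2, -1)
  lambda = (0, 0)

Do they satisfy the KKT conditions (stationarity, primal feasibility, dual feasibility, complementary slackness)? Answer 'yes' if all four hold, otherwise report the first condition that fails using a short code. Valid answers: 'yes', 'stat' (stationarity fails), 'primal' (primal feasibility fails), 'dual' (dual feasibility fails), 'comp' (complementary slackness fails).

Gradient of f: grad f(x) = Q x + c = (0, 0)
Constraint values g_i(x) = a_i^T x - b_i:
  g_1((-2, -1)) = 0
  g_2((-2, -1)) = 0
Stationarity residual: grad f(x) + sum_i lambda_i a_i = (0, 0)
  -> stationarity OK
Primal feasibility (all g_i <= 0): OK
Dual feasibility (all lambda_i >= 0): OK
Complementary slackness (lambda_i * g_i(x) = 0 for all i): OK

Verdict: yes, KKT holds.

yes


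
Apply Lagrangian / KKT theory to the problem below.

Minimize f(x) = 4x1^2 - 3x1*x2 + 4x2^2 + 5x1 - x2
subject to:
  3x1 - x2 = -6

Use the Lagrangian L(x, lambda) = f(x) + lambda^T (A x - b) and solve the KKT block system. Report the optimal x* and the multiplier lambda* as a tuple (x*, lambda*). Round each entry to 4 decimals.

Form the Lagrangian:
  L(x, lambda) = (1/2) x^T Q x + c^T x + lambda^T (A x - b)
Stationarity (grad_x L = 0): Q x + c + A^T lambda = 0.
Primal feasibility: A x = b.

This gives the KKT block system:
  [ Q   A^T ] [ x     ]   [-c ]
  [ A    0  ] [ lambda ] = [ b ]

Solving the linear system:
  x*      = (-2.0645, -0.1935)
  lambda* = (3.6452)
  f(x*)   = 5.871

x* = (-2.0645, -0.1935), lambda* = (3.6452)


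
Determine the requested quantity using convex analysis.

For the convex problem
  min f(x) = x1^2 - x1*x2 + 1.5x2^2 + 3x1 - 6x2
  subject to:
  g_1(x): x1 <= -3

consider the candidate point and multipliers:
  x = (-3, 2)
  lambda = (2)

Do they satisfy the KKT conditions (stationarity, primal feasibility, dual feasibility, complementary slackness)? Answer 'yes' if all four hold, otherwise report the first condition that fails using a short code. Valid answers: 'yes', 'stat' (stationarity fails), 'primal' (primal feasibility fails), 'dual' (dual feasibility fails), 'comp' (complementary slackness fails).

Gradient of f: grad f(x) = Q x + c = (-5, 3)
Constraint values g_i(x) = a_i^T x - b_i:
  g_1((-3, 2)) = 0
Stationarity residual: grad f(x) + sum_i lambda_i a_i = (-3, 3)
  -> stationarity FAILS
Primal feasibility (all g_i <= 0): OK
Dual feasibility (all lambda_i >= 0): OK
Complementary slackness (lambda_i * g_i(x) = 0 for all i): OK

Verdict: the first failing condition is stationarity -> stat.

stat


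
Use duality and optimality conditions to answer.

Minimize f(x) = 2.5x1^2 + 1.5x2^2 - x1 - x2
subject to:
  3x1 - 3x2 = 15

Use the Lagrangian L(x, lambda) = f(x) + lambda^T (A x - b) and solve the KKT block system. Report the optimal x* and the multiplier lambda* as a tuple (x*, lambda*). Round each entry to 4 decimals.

Form the Lagrangian:
  L(x, lambda) = (1/2) x^T Q x + c^T x + lambda^T (A x - b)
Stationarity (grad_x L = 0): Q x + c + A^T lambda = 0.
Primal feasibility: A x = b.

This gives the KKT block system:
  [ Q   A^T ] [ x     ]   [-c ]
  [ A    0  ] [ lambda ] = [ b ]

Solving the linear system:
  x*      = (2.125, -2.875)
  lambda* = (-3.2083)
  f(x*)   = 24.4375

x* = (2.125, -2.875), lambda* = (-3.2083)


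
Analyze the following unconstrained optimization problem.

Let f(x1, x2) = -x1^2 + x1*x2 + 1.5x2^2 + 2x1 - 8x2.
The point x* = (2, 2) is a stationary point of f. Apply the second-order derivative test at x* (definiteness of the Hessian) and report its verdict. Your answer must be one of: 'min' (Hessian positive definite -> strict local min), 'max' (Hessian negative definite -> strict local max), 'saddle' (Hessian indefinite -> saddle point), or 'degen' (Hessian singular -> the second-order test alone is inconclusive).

Compute the Hessian H = grad^2 f:
  H = [[-2, 1], [1, 3]]
Verify stationarity: grad f(x*) = H x* + g = (0, 0).
Eigenvalues of H: -2.1926, 3.1926.
Eigenvalues have mixed signs, so H is indefinite -> x* is a saddle point.

saddle


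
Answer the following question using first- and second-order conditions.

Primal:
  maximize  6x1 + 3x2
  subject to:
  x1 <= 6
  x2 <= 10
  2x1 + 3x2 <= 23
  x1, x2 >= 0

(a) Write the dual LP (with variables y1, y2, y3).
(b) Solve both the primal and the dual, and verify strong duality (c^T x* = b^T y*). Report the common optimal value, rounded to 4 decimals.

The standard primal-dual pair for 'max c^T x s.t. A x <= b, x >= 0' is:
  Dual:  min b^T y  s.t.  A^T y >= c,  y >= 0.

So the dual LP is:
  minimize  6y1 + 10y2 + 23y3
  subject to:
    y1 + 2y3 >= 6
    y2 + 3y3 >= 3
    y1, y2, y3 >= 0

Solving the primal: x* = (6, 3.6667).
  primal value c^T x* = 47.
Solving the dual: y* = (4, 0, 1).
  dual value b^T y* = 47.
Strong duality: c^T x* = b^T y*. Confirmed.

47


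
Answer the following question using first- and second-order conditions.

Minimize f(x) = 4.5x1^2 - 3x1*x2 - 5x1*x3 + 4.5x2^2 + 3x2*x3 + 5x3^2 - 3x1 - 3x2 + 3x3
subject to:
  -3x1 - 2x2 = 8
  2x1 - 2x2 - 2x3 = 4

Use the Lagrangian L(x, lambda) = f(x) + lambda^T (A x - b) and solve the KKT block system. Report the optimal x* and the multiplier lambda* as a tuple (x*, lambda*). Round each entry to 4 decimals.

Form the Lagrangian:
  L(x, lambda) = (1/2) x^T Q x + c^T x + lambda^T (A x - b)
Stationarity (grad_x L = 0): Q x + c + A^T lambda = 0.
Primal feasibility: A x = b.

This gives the KKT block system:
  [ Q   A^T ] [ x     ]   [-c ]
  [ A    0  ] [ lambda ] = [ b ]

Solving the linear system:
  x*      = (-1.4272, -1.8592, -1.5681)
  lambda* = (-4.5164, -5.561)
  f(x*)   = 31.7653

x* = (-1.4272, -1.8592, -1.5681), lambda* = (-4.5164, -5.561)


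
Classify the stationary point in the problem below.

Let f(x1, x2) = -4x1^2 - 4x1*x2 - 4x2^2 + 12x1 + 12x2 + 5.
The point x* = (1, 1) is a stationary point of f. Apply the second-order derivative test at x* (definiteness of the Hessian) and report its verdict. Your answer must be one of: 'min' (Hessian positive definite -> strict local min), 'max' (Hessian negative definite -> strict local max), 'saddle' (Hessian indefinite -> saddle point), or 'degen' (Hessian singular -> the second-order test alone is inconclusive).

Compute the Hessian H = grad^2 f:
  H = [[-8, -4], [-4, -8]]
Verify stationarity: grad f(x*) = H x* + g = (0, 0).
Eigenvalues of H: -12, -4.
Both eigenvalues < 0, so H is negative definite -> x* is a strict local max.

max


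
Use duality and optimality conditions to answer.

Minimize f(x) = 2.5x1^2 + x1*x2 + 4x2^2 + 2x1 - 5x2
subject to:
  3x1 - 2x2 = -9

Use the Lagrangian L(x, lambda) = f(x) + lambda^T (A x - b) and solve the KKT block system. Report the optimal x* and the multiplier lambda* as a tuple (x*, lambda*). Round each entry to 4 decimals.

Form the Lagrangian:
  L(x, lambda) = (1/2) x^T Q x + c^T x + lambda^T (A x - b)
Stationarity (grad_x L = 0): Q x + c + A^T lambda = 0.
Primal feasibility: A x = b.

This gives the KKT block system:
  [ Q   A^T ] [ x     ]   [-c ]
  [ A    0  ] [ lambda ] = [ b ]

Solving the linear system:
  x*      = (-2.0385, 1.4423)
  lambda* = (2.25)
  f(x*)   = 4.4808

x* = (-2.0385, 1.4423), lambda* = (2.25)


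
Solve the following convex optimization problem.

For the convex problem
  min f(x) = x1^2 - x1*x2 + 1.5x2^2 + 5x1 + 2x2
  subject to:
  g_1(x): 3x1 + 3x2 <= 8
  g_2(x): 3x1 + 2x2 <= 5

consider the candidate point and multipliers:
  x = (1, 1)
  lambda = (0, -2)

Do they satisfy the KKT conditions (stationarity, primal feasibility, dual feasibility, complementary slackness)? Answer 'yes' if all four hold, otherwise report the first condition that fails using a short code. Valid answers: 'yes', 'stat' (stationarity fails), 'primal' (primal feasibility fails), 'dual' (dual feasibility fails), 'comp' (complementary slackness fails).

Gradient of f: grad f(x) = Q x + c = (6, 4)
Constraint values g_i(x) = a_i^T x - b_i:
  g_1((1, 1)) = -2
  g_2((1, 1)) = 0
Stationarity residual: grad f(x) + sum_i lambda_i a_i = (0, 0)
  -> stationarity OK
Primal feasibility (all g_i <= 0): OK
Dual feasibility (all lambda_i >= 0): FAILS
Complementary slackness (lambda_i * g_i(x) = 0 for all i): OK

Verdict: the first failing condition is dual_feasibility -> dual.

dual


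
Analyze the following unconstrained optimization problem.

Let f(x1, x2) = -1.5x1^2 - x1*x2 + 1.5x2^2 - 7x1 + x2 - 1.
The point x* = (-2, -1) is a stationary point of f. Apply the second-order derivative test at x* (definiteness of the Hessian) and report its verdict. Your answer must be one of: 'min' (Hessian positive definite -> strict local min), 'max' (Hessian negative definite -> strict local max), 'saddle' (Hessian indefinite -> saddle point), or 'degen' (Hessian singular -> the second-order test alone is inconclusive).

Compute the Hessian H = grad^2 f:
  H = [[-3, -1], [-1, 3]]
Verify stationarity: grad f(x*) = H x* + g = (0, 0).
Eigenvalues of H: -3.1623, 3.1623.
Eigenvalues have mixed signs, so H is indefinite -> x* is a saddle point.

saddle


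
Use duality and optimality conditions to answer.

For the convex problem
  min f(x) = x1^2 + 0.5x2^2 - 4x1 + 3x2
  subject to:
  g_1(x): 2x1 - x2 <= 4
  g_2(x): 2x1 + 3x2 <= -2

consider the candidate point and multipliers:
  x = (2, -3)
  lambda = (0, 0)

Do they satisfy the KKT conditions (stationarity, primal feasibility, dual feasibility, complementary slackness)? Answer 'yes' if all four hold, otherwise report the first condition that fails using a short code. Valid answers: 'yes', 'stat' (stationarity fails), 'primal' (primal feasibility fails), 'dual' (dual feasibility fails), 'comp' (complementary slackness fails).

Gradient of f: grad f(x) = Q x + c = (0, 0)
Constraint values g_i(x) = a_i^T x - b_i:
  g_1((2, -3)) = 3
  g_2((2, -3)) = -3
Stationarity residual: grad f(x) + sum_i lambda_i a_i = (0, 0)
  -> stationarity OK
Primal feasibility (all g_i <= 0): FAILS
Dual feasibility (all lambda_i >= 0): OK
Complementary slackness (lambda_i * g_i(x) = 0 for all i): OK

Verdict: the first failing condition is primal_feasibility -> primal.

primal


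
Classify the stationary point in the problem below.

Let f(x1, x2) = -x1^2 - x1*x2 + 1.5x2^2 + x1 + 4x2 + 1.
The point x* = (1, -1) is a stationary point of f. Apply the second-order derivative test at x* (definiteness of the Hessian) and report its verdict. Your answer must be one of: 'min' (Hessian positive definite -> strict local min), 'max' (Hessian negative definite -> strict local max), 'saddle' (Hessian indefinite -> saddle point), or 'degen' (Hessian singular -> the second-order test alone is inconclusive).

Compute the Hessian H = grad^2 f:
  H = [[-2, -1], [-1, 3]]
Verify stationarity: grad f(x*) = H x* + g = (0, 0).
Eigenvalues of H: -2.1926, 3.1926.
Eigenvalues have mixed signs, so H is indefinite -> x* is a saddle point.

saddle


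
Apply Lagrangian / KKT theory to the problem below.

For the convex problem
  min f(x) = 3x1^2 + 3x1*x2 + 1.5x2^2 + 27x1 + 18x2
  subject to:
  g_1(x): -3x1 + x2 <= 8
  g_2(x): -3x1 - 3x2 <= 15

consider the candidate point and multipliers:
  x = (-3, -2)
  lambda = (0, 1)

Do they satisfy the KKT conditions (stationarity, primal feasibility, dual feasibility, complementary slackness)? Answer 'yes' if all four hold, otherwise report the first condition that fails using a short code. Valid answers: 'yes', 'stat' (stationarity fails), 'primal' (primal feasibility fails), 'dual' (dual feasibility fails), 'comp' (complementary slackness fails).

Gradient of f: grad f(x) = Q x + c = (3, 3)
Constraint values g_i(x) = a_i^T x - b_i:
  g_1((-3, -2)) = -1
  g_2((-3, -2)) = 0
Stationarity residual: grad f(x) + sum_i lambda_i a_i = (0, 0)
  -> stationarity OK
Primal feasibility (all g_i <= 0): OK
Dual feasibility (all lambda_i >= 0): OK
Complementary slackness (lambda_i * g_i(x) = 0 for all i): OK

Verdict: yes, KKT holds.

yes


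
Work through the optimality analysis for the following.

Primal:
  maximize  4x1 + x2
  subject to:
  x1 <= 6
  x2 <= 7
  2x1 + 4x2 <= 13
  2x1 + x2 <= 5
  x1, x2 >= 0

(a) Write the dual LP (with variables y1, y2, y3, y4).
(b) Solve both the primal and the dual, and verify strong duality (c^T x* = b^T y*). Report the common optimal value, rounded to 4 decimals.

The standard primal-dual pair for 'max c^T x s.t. A x <= b, x >= 0' is:
  Dual:  min b^T y  s.t.  A^T y >= c,  y >= 0.

So the dual LP is:
  minimize  6y1 + 7y2 + 13y3 + 5y4
  subject to:
    y1 + 2y3 + 2y4 >= 4
    y2 + 4y3 + y4 >= 1
    y1, y2, y3, y4 >= 0

Solving the primal: x* = (2.5, 0).
  primal value c^T x* = 10.
Solving the dual: y* = (0, 0, 0, 2).
  dual value b^T y* = 10.
Strong duality: c^T x* = b^T y*. Confirmed.

10


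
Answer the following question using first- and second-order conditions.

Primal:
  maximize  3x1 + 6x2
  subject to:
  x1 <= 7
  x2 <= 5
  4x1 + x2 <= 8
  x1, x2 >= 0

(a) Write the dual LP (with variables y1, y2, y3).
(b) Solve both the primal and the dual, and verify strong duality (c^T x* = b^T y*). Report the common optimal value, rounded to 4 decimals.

The standard primal-dual pair for 'max c^T x s.t. A x <= b, x >= 0' is:
  Dual:  min b^T y  s.t.  A^T y >= c,  y >= 0.

So the dual LP is:
  minimize  7y1 + 5y2 + 8y3
  subject to:
    y1 + 4y3 >= 3
    y2 + y3 >= 6
    y1, y2, y3 >= 0

Solving the primal: x* = (0.75, 5).
  primal value c^T x* = 32.25.
Solving the dual: y* = (0, 5.25, 0.75).
  dual value b^T y* = 32.25.
Strong duality: c^T x* = b^T y*. Confirmed.

32.25


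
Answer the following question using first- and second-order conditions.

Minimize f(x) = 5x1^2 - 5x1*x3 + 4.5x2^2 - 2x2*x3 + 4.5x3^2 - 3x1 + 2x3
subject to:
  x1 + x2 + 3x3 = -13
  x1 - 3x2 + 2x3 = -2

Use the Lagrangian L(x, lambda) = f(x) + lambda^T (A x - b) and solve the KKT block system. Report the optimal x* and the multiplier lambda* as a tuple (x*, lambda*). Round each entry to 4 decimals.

Form the Lagrangian:
  L(x, lambda) = (1/2) x^T Q x + c^T x + lambda^T (A x - b)
Stationarity (grad_x L = 0): Q x + c + A^T lambda = 0.
Primal feasibility: A x = b.

This gives the KKT block system:
  [ Q   A^T ] [ x     ]   [-c ]
  [ A    0  ] [ lambda ] = [ b ]

Solving the linear system:
  x*      = (-1.6614, -1.9692, -3.1231)
  lambda* = (5.8675, -1.8697)
  f(x*)   = 35.638

x* = (-1.6614, -1.9692, -3.1231), lambda* = (5.8675, -1.8697)


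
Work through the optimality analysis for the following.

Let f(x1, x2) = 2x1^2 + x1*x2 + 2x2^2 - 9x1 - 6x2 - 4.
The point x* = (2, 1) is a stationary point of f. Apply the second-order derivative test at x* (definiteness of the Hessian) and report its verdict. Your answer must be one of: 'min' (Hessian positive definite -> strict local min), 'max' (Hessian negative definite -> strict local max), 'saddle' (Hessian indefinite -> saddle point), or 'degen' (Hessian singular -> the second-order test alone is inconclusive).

Compute the Hessian H = grad^2 f:
  H = [[4, 1], [1, 4]]
Verify stationarity: grad f(x*) = H x* + g = (0, 0).
Eigenvalues of H: 3, 5.
Both eigenvalues > 0, so H is positive definite -> x* is a strict local min.

min


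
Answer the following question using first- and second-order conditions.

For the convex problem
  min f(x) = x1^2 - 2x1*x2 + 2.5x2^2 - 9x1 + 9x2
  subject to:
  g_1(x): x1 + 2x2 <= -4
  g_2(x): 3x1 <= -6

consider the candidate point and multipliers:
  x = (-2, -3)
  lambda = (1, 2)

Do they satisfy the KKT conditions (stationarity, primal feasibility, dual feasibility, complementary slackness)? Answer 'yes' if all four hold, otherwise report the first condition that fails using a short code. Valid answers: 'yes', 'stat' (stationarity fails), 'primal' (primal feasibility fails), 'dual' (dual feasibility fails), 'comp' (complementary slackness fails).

Gradient of f: grad f(x) = Q x + c = (-7, -2)
Constraint values g_i(x) = a_i^T x - b_i:
  g_1((-2, -3)) = -4
  g_2((-2, -3)) = 0
Stationarity residual: grad f(x) + sum_i lambda_i a_i = (0, 0)
  -> stationarity OK
Primal feasibility (all g_i <= 0): OK
Dual feasibility (all lambda_i >= 0): OK
Complementary slackness (lambda_i * g_i(x) = 0 for all i): FAILS

Verdict: the first failing condition is complementary_slackness -> comp.

comp


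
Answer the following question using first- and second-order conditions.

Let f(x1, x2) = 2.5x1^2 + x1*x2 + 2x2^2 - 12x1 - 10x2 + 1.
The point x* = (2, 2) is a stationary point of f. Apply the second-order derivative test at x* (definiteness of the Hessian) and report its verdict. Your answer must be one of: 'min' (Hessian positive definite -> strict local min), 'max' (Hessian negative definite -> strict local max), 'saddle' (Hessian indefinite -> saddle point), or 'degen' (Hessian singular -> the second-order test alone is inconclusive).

Compute the Hessian H = grad^2 f:
  H = [[5, 1], [1, 4]]
Verify stationarity: grad f(x*) = H x* + g = (0, 0).
Eigenvalues of H: 3.382, 5.618.
Both eigenvalues > 0, so H is positive definite -> x* is a strict local min.

min


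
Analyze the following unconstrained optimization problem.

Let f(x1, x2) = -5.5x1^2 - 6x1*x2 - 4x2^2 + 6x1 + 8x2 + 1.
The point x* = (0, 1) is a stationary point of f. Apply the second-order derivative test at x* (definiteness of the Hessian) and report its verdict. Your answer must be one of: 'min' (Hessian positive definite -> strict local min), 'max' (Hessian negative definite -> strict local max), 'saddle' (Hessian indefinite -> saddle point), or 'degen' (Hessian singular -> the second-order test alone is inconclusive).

Compute the Hessian H = grad^2 f:
  H = [[-11, -6], [-6, -8]]
Verify stationarity: grad f(x*) = H x* + g = (0, 0).
Eigenvalues of H: -15.6847, -3.3153.
Both eigenvalues < 0, so H is negative definite -> x* is a strict local max.

max


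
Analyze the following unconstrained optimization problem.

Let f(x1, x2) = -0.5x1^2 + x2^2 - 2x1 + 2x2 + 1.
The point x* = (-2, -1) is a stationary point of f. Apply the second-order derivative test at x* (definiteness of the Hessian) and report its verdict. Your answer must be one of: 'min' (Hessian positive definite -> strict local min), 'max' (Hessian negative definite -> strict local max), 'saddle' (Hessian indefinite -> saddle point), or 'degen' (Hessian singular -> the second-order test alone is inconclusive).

Compute the Hessian H = grad^2 f:
  H = [[-1, 0], [0, 2]]
Verify stationarity: grad f(x*) = H x* + g = (0, 0).
Eigenvalues of H: -1, 2.
Eigenvalues have mixed signs, so H is indefinite -> x* is a saddle point.

saddle


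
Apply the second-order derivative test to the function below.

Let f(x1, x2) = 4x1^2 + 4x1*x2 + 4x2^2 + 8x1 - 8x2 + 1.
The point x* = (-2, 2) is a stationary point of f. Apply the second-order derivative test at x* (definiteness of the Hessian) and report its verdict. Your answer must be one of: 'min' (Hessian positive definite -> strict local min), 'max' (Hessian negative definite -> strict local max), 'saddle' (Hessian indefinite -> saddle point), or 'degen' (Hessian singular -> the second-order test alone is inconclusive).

Compute the Hessian H = grad^2 f:
  H = [[8, 4], [4, 8]]
Verify stationarity: grad f(x*) = H x* + g = (0, 0).
Eigenvalues of H: 4, 12.
Both eigenvalues > 0, so H is positive definite -> x* is a strict local min.

min


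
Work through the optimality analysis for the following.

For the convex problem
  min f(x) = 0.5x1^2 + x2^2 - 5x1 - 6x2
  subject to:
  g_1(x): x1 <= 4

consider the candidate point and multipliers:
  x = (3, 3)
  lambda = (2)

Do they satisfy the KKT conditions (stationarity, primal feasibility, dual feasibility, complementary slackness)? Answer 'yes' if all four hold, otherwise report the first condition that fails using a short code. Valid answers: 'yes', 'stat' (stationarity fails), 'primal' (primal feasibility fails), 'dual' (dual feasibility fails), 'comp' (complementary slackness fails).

Gradient of f: grad f(x) = Q x + c = (-2, 0)
Constraint values g_i(x) = a_i^T x - b_i:
  g_1((3, 3)) = -1
Stationarity residual: grad f(x) + sum_i lambda_i a_i = (0, 0)
  -> stationarity OK
Primal feasibility (all g_i <= 0): OK
Dual feasibility (all lambda_i >= 0): OK
Complementary slackness (lambda_i * g_i(x) = 0 for all i): FAILS

Verdict: the first failing condition is complementary_slackness -> comp.

comp


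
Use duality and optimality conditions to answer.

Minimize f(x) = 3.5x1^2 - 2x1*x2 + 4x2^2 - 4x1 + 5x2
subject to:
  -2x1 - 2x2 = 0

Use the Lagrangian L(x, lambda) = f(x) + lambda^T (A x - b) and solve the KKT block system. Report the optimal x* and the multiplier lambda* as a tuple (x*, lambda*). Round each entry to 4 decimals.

Form the Lagrangian:
  L(x, lambda) = (1/2) x^T Q x + c^T x + lambda^T (A x - b)
Stationarity (grad_x L = 0): Q x + c + A^T lambda = 0.
Primal feasibility: A x = b.

This gives the KKT block system:
  [ Q   A^T ] [ x     ]   [-c ]
  [ A    0  ] [ lambda ] = [ b ]

Solving the linear system:
  x*      = (0.4737, -0.4737)
  lambda* = (0.1316)
  f(x*)   = -2.1316

x* = (0.4737, -0.4737), lambda* = (0.1316)


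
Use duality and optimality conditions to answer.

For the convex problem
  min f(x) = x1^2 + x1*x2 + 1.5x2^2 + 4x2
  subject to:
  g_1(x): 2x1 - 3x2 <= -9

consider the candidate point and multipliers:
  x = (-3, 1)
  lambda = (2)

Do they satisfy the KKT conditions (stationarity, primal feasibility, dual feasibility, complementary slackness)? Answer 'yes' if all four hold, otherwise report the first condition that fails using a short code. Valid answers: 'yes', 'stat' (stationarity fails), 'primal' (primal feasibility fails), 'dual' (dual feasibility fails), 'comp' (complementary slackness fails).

Gradient of f: grad f(x) = Q x + c = (-5, 4)
Constraint values g_i(x) = a_i^T x - b_i:
  g_1((-3, 1)) = 0
Stationarity residual: grad f(x) + sum_i lambda_i a_i = (-1, -2)
  -> stationarity FAILS
Primal feasibility (all g_i <= 0): OK
Dual feasibility (all lambda_i >= 0): OK
Complementary slackness (lambda_i * g_i(x) = 0 for all i): OK

Verdict: the first failing condition is stationarity -> stat.

stat


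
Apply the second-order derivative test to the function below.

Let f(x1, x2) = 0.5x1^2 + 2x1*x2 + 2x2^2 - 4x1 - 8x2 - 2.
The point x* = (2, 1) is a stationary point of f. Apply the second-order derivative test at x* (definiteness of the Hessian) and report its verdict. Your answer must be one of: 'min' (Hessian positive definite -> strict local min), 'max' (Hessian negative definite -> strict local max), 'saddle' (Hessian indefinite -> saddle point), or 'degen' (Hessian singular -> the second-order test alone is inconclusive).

Compute the Hessian H = grad^2 f:
  H = [[1, 2], [2, 4]]
Verify stationarity: grad f(x*) = H x* + g = (0, 0).
Eigenvalues of H: 0, 5.
H has a zero eigenvalue (singular; positive semidefinite but not definite), so H is neither positive definite, negative definite, nor indefinite. The second-order test alone is inconclusive -> degen.
(Indeed, f is constant along the null direction of H through x*, so x* is not a strict local extremum.)

degen


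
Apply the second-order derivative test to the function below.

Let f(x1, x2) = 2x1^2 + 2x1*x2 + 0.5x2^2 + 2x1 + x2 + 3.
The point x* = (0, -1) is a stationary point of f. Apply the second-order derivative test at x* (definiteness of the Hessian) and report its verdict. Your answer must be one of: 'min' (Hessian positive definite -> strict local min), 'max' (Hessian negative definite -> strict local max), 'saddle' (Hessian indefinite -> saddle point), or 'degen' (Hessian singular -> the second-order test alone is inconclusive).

Compute the Hessian H = grad^2 f:
  H = [[4, 2], [2, 1]]
Verify stationarity: grad f(x*) = H x* + g = (0, 0).
Eigenvalues of H: 0, 5.
H has a zero eigenvalue (singular; positive semidefinite but not definite), so H is neither positive definite, negative definite, nor indefinite. The second-order test alone is inconclusive -> degen.
(Indeed, f is constant along the null direction of H through x*, so x* is not a strict local extremum.)

degen


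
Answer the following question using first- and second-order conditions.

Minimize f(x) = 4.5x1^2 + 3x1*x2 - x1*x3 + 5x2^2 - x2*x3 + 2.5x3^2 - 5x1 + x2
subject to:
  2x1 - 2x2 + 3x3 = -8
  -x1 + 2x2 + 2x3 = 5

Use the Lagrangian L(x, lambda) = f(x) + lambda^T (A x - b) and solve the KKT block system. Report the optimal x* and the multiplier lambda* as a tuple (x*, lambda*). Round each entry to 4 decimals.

Form the Lagrangian:
  L(x, lambda) = (1/2) x^T Q x + c^T x + lambda^T (A x - b)
Stationarity (grad_x L = 0): Q x + c + A^T lambda = 0.
Primal feasibility: A x = b.

This gives the KKT block system:
  [ Q   A^T ] [ x     ]   [-c ]
  [ A    0  ] [ lambda ] = [ b ]

Solving the linear system:
  x*      = (-1.5248, 2.0327, -0.295)
  lambda* = (3.8061, -4.7176)
  f(x*)   = 31.8467

x* = (-1.5248, 2.0327, -0.295), lambda* = (3.8061, -4.7176)


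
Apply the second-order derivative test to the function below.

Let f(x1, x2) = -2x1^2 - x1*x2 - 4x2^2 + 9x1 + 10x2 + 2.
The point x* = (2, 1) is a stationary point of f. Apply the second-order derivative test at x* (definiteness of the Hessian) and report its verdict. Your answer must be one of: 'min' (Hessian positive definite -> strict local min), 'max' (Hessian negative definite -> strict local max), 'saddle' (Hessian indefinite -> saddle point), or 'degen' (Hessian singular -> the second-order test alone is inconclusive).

Compute the Hessian H = grad^2 f:
  H = [[-4, -1], [-1, -8]]
Verify stationarity: grad f(x*) = H x* + g = (0, 0).
Eigenvalues of H: -8.2361, -3.7639.
Both eigenvalues < 0, so H is negative definite -> x* is a strict local max.

max


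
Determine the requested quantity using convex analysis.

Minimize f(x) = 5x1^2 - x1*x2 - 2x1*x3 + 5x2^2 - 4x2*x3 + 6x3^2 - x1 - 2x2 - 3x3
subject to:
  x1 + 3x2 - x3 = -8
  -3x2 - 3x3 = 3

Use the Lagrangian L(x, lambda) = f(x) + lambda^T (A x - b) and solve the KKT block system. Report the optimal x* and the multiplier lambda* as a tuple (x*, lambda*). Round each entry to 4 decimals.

Form the Lagrangian:
  L(x, lambda) = (1/2) x^T Q x + c^T x + lambda^T (A x - b)
Stationarity (grad_x L = 0): Q x + c + A^T lambda = 0.
Primal feasibility: A x = b.

This gives the KKT block system:
  [ Q   A^T ] [ x     ]   [-c ]
  [ A    0  ] [ lambda ] = [ b ]

Solving the linear system:
  x*      = (-1, -2, 1)
  lambda* = (11, 2.6667)
  f(x*)   = 41

x* = (-1, -2, 1), lambda* = (11, 2.6667)


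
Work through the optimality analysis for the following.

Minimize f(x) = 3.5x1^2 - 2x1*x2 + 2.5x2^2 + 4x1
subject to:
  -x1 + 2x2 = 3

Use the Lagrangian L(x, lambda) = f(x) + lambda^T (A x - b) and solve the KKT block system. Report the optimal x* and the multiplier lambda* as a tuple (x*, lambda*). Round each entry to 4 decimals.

Form the Lagrangian:
  L(x, lambda) = (1/2) x^T Q x + c^T x + lambda^T (A x - b)
Stationarity (grad_x L = 0): Q x + c + A^T lambda = 0.
Primal feasibility: A x = b.

This gives the KKT block system:
  [ Q   A^T ] [ x     ]   [-c ]
  [ A    0  ] [ lambda ] = [ b ]

Solving the linear system:
  x*      = (-0.76, 1.12)
  lambda* = (-3.56)
  f(x*)   = 3.82

x* = (-0.76, 1.12), lambda* = (-3.56)


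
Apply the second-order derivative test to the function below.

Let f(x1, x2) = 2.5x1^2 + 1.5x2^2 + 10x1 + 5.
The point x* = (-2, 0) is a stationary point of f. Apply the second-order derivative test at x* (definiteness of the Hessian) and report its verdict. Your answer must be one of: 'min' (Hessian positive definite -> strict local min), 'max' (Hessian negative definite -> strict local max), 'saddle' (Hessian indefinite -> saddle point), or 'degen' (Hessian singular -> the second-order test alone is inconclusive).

Compute the Hessian H = grad^2 f:
  H = [[5, 0], [0, 3]]
Verify stationarity: grad f(x*) = H x* + g = (0, 0).
Eigenvalues of H: 3, 5.
Both eigenvalues > 0, so H is positive definite -> x* is a strict local min.

min


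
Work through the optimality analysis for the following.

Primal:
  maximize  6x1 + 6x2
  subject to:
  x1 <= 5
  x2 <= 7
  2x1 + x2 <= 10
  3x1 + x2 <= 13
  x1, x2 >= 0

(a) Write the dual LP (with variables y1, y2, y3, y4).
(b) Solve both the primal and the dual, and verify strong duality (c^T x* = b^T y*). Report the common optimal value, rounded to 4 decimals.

The standard primal-dual pair for 'max c^T x s.t. A x <= b, x >= 0' is:
  Dual:  min b^T y  s.t.  A^T y >= c,  y >= 0.

So the dual LP is:
  minimize  5y1 + 7y2 + 10y3 + 13y4
  subject to:
    y1 + 2y3 + 3y4 >= 6
    y2 + y3 + y4 >= 6
    y1, y2, y3, y4 >= 0

Solving the primal: x* = (1.5, 7).
  primal value c^T x* = 51.
Solving the dual: y* = (0, 3, 3, 0).
  dual value b^T y* = 51.
Strong duality: c^T x* = b^T y*. Confirmed.

51


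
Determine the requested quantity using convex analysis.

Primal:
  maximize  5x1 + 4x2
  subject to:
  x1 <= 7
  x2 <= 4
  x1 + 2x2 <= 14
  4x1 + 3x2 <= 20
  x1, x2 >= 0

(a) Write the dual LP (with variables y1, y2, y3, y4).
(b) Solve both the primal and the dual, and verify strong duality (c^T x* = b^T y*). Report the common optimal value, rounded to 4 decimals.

The standard primal-dual pair for 'max c^T x s.t. A x <= b, x >= 0' is:
  Dual:  min b^T y  s.t.  A^T y >= c,  y >= 0.

So the dual LP is:
  minimize  7y1 + 4y2 + 14y3 + 20y4
  subject to:
    y1 + y3 + 4y4 >= 5
    y2 + 2y3 + 3y4 >= 4
    y1, y2, y3, y4 >= 0

Solving the primal: x* = (2, 4).
  primal value c^T x* = 26.
Solving the dual: y* = (0, 0.25, 0, 1.25).
  dual value b^T y* = 26.
Strong duality: c^T x* = b^T y*. Confirmed.

26


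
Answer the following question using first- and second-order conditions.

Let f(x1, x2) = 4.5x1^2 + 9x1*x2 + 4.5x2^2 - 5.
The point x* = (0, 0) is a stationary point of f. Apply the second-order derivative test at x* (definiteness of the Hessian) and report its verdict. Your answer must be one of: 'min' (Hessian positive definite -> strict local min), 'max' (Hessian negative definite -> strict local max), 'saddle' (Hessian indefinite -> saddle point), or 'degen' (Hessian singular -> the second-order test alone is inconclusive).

Compute the Hessian H = grad^2 f:
  H = [[9, 9], [9, 9]]
Verify stationarity: grad f(x*) = H x* + g = (0, 0).
Eigenvalues of H: 0, 18.
H has a zero eigenvalue (singular; positive semidefinite but not definite), so H is neither positive definite, negative definite, nor indefinite. The second-order test alone is inconclusive -> degen.
(Indeed, f is constant along the null direction of H through x*, so x* is not a strict local extremum.)

degen


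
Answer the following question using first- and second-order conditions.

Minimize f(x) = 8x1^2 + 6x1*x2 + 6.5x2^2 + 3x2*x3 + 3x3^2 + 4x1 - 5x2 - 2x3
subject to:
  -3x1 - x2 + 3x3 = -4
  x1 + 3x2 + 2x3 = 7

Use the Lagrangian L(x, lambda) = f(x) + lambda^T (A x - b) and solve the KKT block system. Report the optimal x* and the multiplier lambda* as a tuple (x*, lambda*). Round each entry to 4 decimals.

Form the Lagrangian:
  L(x, lambda) = (1/2) x^T Q x + c^T x + lambda^T (A x - b)
Stationarity (grad_x L = 0): Q x + c + A^T lambda = 0.
Primal feasibility: A x = b.

This gives the KKT block system:
  [ Q   A^T ] [ x     ]   [-c ]
  [ A    0  ] [ lambda ] = [ b ]

Solving the linear system:
  x*      = (0.0485, 2.5967, -0.4193)
  lambda* = (4.1597, -7.8768)
  f(x*)   = 29.9127

x* = (0.0485, 2.5967, -0.4193), lambda* = (4.1597, -7.8768)


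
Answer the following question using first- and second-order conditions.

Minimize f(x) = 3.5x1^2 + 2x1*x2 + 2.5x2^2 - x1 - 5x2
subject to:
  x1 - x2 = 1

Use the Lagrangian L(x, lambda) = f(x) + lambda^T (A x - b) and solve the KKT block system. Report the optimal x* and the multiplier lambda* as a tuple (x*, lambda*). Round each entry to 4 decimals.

Form the Lagrangian:
  L(x, lambda) = (1/2) x^T Q x + c^T x + lambda^T (A x - b)
Stationarity (grad_x L = 0): Q x + c + A^T lambda = 0.
Primal feasibility: A x = b.

This gives the KKT block system:
  [ Q   A^T ] [ x     ]   [-c ]
  [ A    0  ] [ lambda ] = [ b ]

Solving the linear system:
  x*      = (0.8125, -0.1875)
  lambda* = (-4.3125)
  f(x*)   = 2.2188

x* = (0.8125, -0.1875), lambda* = (-4.3125)


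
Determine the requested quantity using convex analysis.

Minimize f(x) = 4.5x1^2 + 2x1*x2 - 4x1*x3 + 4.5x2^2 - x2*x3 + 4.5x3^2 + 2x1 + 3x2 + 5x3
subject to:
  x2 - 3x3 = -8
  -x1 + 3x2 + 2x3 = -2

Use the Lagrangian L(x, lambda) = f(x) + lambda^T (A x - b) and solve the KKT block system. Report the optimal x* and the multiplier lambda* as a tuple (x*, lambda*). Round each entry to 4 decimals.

Form the Lagrangian:
  L(x, lambda) = (1/2) x^T Q x + c^T x + lambda^T (A x - b)
Stationarity (grad_x L = 0): Q x + c + A^T lambda = 0.
Primal feasibility: A x = b.

This gives the KKT block system:
  [ Q   A^T ] [ x     ]   [-c ]
  [ A    0  ] [ lambda ] = [ b ]

Solving the linear system:
  x*      = (1.2293, -1.6647, 2.1118)
  lambda* = (7.7757, 1.2868)
  f(x*)   = 36.401

x* = (1.2293, -1.6647, 2.1118), lambda* = (7.7757, 1.2868)


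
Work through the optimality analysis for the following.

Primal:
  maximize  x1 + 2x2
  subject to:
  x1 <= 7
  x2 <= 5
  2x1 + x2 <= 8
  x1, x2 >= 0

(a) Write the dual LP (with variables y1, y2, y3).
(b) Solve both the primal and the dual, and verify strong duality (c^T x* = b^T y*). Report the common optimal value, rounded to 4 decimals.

The standard primal-dual pair for 'max c^T x s.t. A x <= b, x >= 0' is:
  Dual:  min b^T y  s.t.  A^T y >= c,  y >= 0.

So the dual LP is:
  minimize  7y1 + 5y2 + 8y3
  subject to:
    y1 + 2y3 >= 1
    y2 + y3 >= 2
    y1, y2, y3 >= 0

Solving the primal: x* = (1.5, 5).
  primal value c^T x* = 11.5.
Solving the dual: y* = (0, 1.5, 0.5).
  dual value b^T y* = 11.5.
Strong duality: c^T x* = b^T y*. Confirmed.

11.5


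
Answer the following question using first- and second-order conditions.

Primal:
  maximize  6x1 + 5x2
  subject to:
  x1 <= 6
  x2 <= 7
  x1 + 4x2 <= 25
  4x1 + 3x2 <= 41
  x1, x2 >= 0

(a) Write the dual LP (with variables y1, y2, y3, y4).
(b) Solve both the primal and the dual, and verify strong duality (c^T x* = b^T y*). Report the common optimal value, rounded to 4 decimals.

The standard primal-dual pair for 'max c^T x s.t. A x <= b, x >= 0' is:
  Dual:  min b^T y  s.t.  A^T y >= c,  y >= 0.

So the dual LP is:
  minimize  6y1 + 7y2 + 25y3 + 41y4
  subject to:
    y1 + y3 + 4y4 >= 6
    y2 + 4y3 + 3y4 >= 5
    y1, y2, y3, y4 >= 0

Solving the primal: x* = (6, 4.75).
  primal value c^T x* = 59.75.
Solving the dual: y* = (4.75, 0, 1.25, 0).
  dual value b^T y* = 59.75.
Strong duality: c^T x* = b^T y*. Confirmed.

59.75


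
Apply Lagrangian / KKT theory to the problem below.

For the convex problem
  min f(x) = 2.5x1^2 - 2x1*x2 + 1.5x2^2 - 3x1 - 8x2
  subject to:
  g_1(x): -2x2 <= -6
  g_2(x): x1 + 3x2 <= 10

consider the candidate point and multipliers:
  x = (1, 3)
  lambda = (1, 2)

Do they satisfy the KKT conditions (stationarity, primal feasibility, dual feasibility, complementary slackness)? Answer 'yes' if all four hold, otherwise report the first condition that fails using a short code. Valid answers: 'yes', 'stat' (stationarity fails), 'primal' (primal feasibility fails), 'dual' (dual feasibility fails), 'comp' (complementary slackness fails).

Gradient of f: grad f(x) = Q x + c = (-4, -1)
Constraint values g_i(x) = a_i^T x - b_i:
  g_1((1, 3)) = 0
  g_2((1, 3)) = 0
Stationarity residual: grad f(x) + sum_i lambda_i a_i = (-2, 3)
  -> stationarity FAILS
Primal feasibility (all g_i <= 0): OK
Dual feasibility (all lambda_i >= 0): OK
Complementary slackness (lambda_i * g_i(x) = 0 for all i): OK

Verdict: the first failing condition is stationarity -> stat.

stat
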